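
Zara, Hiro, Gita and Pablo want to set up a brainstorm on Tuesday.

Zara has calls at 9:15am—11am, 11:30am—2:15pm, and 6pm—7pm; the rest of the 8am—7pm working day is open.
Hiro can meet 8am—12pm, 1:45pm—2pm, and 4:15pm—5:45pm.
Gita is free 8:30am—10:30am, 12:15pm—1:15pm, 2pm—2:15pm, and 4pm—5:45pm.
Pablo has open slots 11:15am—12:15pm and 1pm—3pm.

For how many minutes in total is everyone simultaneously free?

Zara free within 08:00–19:00: 08:00–09:15, 11:00–11:30, 14:15–18:00.
Zara ∩ Hiro: 08:00–09:15, 11:00–11:30, 16:15–17:45.
Zara ∩ Hiro ∩ Gita: 08:30–09:15, 16:15–17:45.
Zara ∩ Hiro ∩ Gita ∩ Pablo: (none).
Total common minutes: 0.

0 minutes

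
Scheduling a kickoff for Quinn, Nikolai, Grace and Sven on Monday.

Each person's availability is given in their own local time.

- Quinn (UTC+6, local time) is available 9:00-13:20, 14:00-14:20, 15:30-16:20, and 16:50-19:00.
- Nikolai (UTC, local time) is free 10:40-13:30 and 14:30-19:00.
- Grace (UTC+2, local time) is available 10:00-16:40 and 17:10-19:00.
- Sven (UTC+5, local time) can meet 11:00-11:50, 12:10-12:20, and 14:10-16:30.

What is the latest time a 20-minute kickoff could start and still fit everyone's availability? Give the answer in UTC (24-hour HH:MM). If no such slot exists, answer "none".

11:10

Quinn → UTC: 03:00–07:20, 08:00–08:20, 09:30–10:20, 10:50–13:00.
Nikolai → UTC: 10:40–13:30, 14:30–19:00.
Grace → UTC: 08:00–14:40, 15:10–17:00.
Sven → UTC: 06:00–06:50, 07:10–07:20, 09:10–11:30.
Quinn ∩ Nikolai: 10:50–13:00.
Quinn ∩ Nikolai ∩ Grace: 10:50–13:00.
Quinn ∩ Nikolai ∩ Grace ∩ Sven: 10:50–11:30.
Windows ≥ 20 min: 10:50–11:30.
Latest start in the last window 10:50–11:30 is 11:30 − 20 min = 11:10.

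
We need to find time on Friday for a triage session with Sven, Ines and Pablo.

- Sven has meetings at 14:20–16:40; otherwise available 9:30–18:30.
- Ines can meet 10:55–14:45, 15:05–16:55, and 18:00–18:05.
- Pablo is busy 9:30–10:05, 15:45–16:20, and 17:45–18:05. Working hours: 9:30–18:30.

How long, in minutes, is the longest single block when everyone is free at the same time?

205 minutes

Sven free within 09:30–18:30: 09:30–14:20, 16:40–18:30.
Pablo free within 09:30–18:30: 10:05–15:45, 16:20–17:45, 18:05–18:30.
Sven ∩ Ines: 10:55–14:20, 16:40–16:55, 18:00–18:05.
Sven ∩ Ines ∩ Pablo: 10:55–14:20, 16:40–16:55.
Common window lengths: 205, 15 min; longest is 205.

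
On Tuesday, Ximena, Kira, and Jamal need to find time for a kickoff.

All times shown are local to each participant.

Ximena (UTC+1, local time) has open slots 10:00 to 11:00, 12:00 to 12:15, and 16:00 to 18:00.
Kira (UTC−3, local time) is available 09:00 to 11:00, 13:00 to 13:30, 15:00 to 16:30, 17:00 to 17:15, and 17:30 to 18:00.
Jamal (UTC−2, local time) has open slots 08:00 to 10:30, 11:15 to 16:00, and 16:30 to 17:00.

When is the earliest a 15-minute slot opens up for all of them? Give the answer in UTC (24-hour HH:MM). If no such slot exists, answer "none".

Ximena → UTC: 09:00–10:00, 11:00–11:15, 15:00–17:00.
Kira → UTC: 12:00–14:00, 16:00–16:30, 18:00–19:30, 20:00–20:15, 20:30–21:00.
Jamal → UTC: 10:00–12:30, 13:15–18:00, 18:30–19:00.
Ximena ∩ Kira: 16:00–16:30.
Ximena ∩ Kira ∩ Jamal: 16:00–16:30.
Windows ≥ 15 min: 16:00–16:30.
Earliest such window starts at 16:00.

16:00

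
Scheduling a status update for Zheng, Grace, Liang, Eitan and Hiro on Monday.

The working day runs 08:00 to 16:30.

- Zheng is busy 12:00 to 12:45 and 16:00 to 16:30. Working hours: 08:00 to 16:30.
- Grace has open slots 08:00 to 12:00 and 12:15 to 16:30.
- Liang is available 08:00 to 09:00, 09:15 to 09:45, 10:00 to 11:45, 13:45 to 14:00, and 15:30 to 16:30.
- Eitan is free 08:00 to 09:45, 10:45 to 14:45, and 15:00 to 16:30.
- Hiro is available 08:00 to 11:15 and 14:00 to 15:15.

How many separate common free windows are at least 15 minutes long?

3

Zheng free within 08:00–16:30: 08:00–12:00, 12:45–16:00.
Zheng ∩ Grace: 08:00–12:00, 12:45–16:00.
Zheng ∩ Grace ∩ Liang: 08:00–09:00, 09:15–09:45, 10:00–11:45, 13:45–14:00, 15:30–16:00.
Zheng ∩ Grace ∩ Liang ∩ Eitan: 08:00–09:00, 09:15–09:45, 10:45–11:45, 13:45–14:00, 15:30–16:00.
Zheng ∩ Grace ∩ Liang ∩ Eitan ∩ Hiro: 08:00–09:00, 09:15–09:45, 10:45–11:15.
Windows ≥ 15 min: 08:00–09:00, 09:15–09:45, 10:45–11:15.
That's 3 windows.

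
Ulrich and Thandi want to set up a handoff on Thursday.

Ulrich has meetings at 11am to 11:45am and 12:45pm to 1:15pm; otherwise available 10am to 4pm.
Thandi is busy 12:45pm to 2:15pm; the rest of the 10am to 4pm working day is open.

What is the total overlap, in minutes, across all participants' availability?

Ulrich free within 10:00–16:00: 10:00–11:00, 11:45–12:45, 13:15–16:00.
Thandi free within 10:00–16:00: 10:00–12:45, 14:15–16:00.
Ulrich ∩ Thandi: 10:00–11:00, 11:45–12:45, 14:15–16:00.
Total common minutes: 60 + 60 + 105 = 225.

225 minutes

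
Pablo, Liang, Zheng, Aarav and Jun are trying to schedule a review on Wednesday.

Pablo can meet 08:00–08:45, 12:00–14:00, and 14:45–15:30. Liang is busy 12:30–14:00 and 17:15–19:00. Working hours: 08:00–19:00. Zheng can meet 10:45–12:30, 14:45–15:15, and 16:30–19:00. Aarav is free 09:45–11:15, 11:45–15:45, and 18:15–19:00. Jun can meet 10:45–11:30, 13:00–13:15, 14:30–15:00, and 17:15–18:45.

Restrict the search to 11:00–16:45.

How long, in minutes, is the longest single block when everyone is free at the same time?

15 minutes

Liang free within 08:00–19:00: 08:00–12:30, 14:00–17:15.
Pablo ∩ Liang: 08:00–08:45, 12:00–12:30, 14:45–15:30.
Pablo ∩ Liang ∩ Zheng: 12:00–12:30, 14:45–15:15.
Pablo ∩ Liang ∩ Zheng ∩ Aarav: 12:00–12:30, 14:45–15:15.
Pablo ∩ Liang ∩ Zheng ∩ Aarav ∩ Jun: 14:45–15:00.
Restricted to 11:00–16:45: 14:45–15:00.
Single common window of 15 minutes.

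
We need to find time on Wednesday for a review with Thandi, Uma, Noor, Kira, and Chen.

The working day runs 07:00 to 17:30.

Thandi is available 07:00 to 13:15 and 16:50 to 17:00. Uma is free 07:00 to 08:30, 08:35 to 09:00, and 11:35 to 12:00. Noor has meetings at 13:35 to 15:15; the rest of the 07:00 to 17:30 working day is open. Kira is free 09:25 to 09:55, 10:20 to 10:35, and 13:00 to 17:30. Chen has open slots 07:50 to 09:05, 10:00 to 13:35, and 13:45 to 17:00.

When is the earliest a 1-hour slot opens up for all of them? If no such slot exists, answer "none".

none

Noor free within 07:00–17:30: 07:00–13:35, 15:15–17:30.
Thandi ∩ Uma: 07:00–08:30, 08:35–09:00, 11:35–12:00.
Thandi ∩ Uma ∩ Noor: 07:00–08:30, 08:35–09:00, 11:35–12:00.
Thandi ∩ Uma ∩ Noor ∩ Kira: (none).
Thandi ∩ Uma ∩ Noor ∩ Kira ∩ Chen: (none).
Windows ≥ 60 min: (none).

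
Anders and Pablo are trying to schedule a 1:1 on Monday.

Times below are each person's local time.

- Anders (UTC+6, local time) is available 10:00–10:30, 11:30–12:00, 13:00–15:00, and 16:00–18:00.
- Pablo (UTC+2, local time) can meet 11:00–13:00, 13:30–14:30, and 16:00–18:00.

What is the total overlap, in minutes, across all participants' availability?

Anders → UTC: 04:00–04:30, 05:30–06:00, 07:00–09:00, 10:00–12:00.
Pablo → UTC: 09:00–11:00, 11:30–12:30, 14:00–16:00.
Anders ∩ Pablo: 10:00–11:00, 11:30–12:00.
Total common minutes: 60 + 30 = 90.

90 minutes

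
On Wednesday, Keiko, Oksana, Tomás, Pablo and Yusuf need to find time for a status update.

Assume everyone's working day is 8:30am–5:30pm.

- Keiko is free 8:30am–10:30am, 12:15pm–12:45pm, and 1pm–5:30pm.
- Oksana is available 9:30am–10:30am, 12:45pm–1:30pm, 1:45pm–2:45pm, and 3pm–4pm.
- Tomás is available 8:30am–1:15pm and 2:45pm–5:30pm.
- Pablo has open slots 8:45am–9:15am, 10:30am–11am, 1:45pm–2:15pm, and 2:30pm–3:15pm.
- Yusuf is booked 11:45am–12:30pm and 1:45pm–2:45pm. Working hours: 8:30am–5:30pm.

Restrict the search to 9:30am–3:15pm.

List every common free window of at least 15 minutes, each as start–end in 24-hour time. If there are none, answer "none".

15:00–15:15

Yusuf free within 08:30–17:30: 08:30–11:45, 12:30–13:45, 14:45–17:30.
Keiko ∩ Oksana: 09:30–10:30, 13:00–13:30, 13:45–14:45, 15:00–16:00.
Keiko ∩ Oksana ∩ Tomás: 09:30–10:30, 13:00–13:15, 15:00–16:00.
Keiko ∩ Oksana ∩ Tomás ∩ Pablo: 15:00–15:15.
Keiko ∩ Oksana ∩ Tomás ∩ Pablo ∩ Yusuf: 15:00–15:15.
Restricted to 09:30–15:15: 15:00–15:15.
Windows ≥ 15 min: 15:00–15:15.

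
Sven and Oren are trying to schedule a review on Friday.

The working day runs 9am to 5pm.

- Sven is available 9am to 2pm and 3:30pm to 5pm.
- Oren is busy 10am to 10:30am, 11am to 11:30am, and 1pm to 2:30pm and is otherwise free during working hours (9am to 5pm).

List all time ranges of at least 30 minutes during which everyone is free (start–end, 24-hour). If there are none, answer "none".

09:00–10:00, 10:30–11:00, 11:30–13:00, 15:30–17:00

Oren free within 09:00–17:00: 09:00–10:00, 10:30–11:00, 11:30–13:00, 14:30–17:00.
Sven ∩ Oren: 09:00–10:00, 10:30–11:00, 11:30–13:00, 15:30–17:00.
Windows ≥ 30 min: 09:00–10:00, 10:30–11:00, 11:30–13:00, 15:30–17:00.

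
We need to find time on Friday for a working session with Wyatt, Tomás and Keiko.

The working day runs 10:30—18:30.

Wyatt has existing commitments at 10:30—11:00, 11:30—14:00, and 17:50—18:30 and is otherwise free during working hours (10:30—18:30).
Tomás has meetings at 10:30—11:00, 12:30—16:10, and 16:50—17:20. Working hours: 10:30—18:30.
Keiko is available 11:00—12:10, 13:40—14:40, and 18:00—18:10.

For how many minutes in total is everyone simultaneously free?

30 minutes

Wyatt free within 10:30–18:30: 11:00–11:30, 14:00–17:50.
Tomás free within 10:30–18:30: 11:00–12:30, 16:10–16:50, 17:20–18:30.
Wyatt ∩ Tomás: 11:00–11:30, 16:10–16:50, 17:20–17:50.
Wyatt ∩ Tomás ∩ Keiko: 11:00–11:30.
Total common minutes: 30.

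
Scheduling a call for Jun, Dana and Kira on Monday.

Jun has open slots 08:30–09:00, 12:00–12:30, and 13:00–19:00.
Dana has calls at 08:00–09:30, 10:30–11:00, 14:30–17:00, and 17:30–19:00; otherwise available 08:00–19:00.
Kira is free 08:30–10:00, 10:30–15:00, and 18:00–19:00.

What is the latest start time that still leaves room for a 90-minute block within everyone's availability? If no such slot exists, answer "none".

13:00

Dana free within 08:00–19:00: 09:30–10:30, 11:00–14:30, 17:00–17:30.
Jun ∩ Dana: 12:00–12:30, 13:00–14:30, 17:00–17:30.
Jun ∩ Dana ∩ Kira: 12:00–12:30, 13:00–14:30.
Windows ≥ 90 min: 13:00–14:30.
Latest start in the last window 13:00–14:30 is 14:30 − 90 min = 13:00.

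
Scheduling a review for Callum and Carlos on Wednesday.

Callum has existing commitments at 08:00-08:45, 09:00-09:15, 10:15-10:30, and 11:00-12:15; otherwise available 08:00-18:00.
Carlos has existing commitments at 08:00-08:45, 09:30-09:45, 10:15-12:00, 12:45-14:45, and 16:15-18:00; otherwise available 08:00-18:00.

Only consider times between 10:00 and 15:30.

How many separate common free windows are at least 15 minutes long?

3

Callum free within 08:00–18:00: 08:45–09:00, 09:15–10:15, 10:30–11:00, 12:15–18:00.
Carlos free within 08:00–18:00: 08:45–09:30, 09:45–10:15, 12:00–12:45, 14:45–16:15.
Callum ∩ Carlos: 08:45–09:00, 09:15–09:30, 09:45–10:15, 12:15–12:45, 14:45–16:15.
Restricted to 10:00–15:30: 10:00–10:15, 12:15–12:45, 14:45–15:30.
Windows ≥ 15 min: 10:00–10:15, 12:15–12:45, 14:45–15:30.
That's 3 windows.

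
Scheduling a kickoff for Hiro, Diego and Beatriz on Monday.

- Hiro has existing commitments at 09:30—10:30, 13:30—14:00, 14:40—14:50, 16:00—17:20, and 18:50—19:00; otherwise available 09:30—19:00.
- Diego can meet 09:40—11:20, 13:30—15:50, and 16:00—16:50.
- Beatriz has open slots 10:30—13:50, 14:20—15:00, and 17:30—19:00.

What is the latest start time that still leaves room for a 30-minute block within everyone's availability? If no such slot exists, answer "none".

10:50

Hiro free within 09:30–19:00: 10:30–13:30, 14:00–14:40, 14:50–16:00, 17:20–18:50.
Hiro ∩ Diego: 10:30–11:20, 14:00–14:40, 14:50–15:50.
Hiro ∩ Diego ∩ Beatriz: 10:30–11:20, 14:20–14:40, 14:50–15:00.
Windows ≥ 30 min: 10:30–11:20.
Latest start in the last window 10:30–11:20 is 11:20 − 30 min = 10:50.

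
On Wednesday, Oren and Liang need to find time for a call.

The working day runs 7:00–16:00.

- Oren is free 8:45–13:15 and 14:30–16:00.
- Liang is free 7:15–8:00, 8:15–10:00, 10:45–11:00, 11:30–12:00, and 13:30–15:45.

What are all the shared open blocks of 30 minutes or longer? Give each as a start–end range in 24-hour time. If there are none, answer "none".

08:45–10:00, 11:30–12:00, 14:30–15:45

Oren ∩ Liang: 08:45–10:00, 10:45–11:00, 11:30–12:00, 14:30–15:45.
Windows ≥ 30 min: 08:45–10:00, 11:30–12:00, 14:30–15:45.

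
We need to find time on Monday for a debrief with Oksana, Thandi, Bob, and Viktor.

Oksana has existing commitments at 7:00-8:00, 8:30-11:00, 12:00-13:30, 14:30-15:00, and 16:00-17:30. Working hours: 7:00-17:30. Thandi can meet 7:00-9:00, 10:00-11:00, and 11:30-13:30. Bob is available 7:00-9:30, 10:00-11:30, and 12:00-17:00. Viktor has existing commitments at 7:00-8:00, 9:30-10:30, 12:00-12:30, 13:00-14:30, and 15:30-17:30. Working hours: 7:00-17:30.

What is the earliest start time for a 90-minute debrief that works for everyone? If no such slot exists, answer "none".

none

Oksana free within 07:00–17:30: 08:00–08:30, 11:00–12:00, 13:30–14:30, 15:00–16:00.
Viktor free within 07:00–17:30: 08:00–09:30, 10:30–12:00, 12:30–13:00, 14:30–15:30.
Oksana ∩ Thandi: 08:00–08:30, 11:30–12:00.
Oksana ∩ Thandi ∩ Bob: 08:00–08:30.
Oksana ∩ Thandi ∩ Bob ∩ Viktor: 08:00–08:30.
Windows ≥ 90 min: (none).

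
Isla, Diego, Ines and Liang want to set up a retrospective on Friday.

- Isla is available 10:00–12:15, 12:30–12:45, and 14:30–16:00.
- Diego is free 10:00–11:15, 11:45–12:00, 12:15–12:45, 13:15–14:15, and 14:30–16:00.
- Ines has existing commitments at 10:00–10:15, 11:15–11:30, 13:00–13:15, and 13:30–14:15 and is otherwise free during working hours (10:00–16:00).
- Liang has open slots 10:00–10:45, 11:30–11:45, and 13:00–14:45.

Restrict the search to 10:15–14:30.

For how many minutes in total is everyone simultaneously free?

30 minutes

Ines free within 10:00–16:00: 10:15–11:15, 11:30–13:00, 13:15–13:30, 14:15–16:00.
Isla ∩ Diego: 10:00–11:15, 11:45–12:00, 12:30–12:45, 14:30–16:00.
Isla ∩ Diego ∩ Ines: 10:15–11:15, 11:45–12:00, 12:30–12:45, 14:30–16:00.
Isla ∩ Diego ∩ Ines ∩ Liang: 10:15–10:45, 14:30–14:45.
Restricted to 10:15–14:30: 10:15–10:45.
Total common minutes: 30.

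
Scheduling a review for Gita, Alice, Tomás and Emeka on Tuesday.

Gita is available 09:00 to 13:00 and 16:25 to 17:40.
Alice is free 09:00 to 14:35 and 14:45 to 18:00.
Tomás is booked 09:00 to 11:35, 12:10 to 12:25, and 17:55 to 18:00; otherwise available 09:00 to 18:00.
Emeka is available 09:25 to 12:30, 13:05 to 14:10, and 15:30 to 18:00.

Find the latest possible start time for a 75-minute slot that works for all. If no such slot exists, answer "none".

Tomás free within 09:00–18:00: 11:35–12:10, 12:25–17:55.
Gita ∩ Alice: 09:00–13:00, 16:25–17:40.
Gita ∩ Alice ∩ Tomás: 11:35–12:10, 12:25–13:00, 16:25–17:40.
Gita ∩ Alice ∩ Tomás ∩ Emeka: 11:35–12:10, 12:25–12:30, 16:25–17:40.
Windows ≥ 75 min: 16:25–17:40.
Latest start in the last window 16:25–17:40 is 17:40 − 75 min = 16:25.

16:25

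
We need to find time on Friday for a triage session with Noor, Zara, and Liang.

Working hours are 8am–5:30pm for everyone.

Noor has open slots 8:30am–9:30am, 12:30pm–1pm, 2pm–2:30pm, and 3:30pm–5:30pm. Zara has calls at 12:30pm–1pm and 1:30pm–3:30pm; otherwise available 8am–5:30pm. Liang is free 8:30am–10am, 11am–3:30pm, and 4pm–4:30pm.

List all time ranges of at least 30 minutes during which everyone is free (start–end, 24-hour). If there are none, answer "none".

08:30–09:30, 16:00–16:30

Zara free within 08:00–17:30: 08:00–12:30, 13:00–13:30, 15:30–17:30.
Noor ∩ Zara: 08:30–09:30, 15:30–17:30.
Noor ∩ Zara ∩ Liang: 08:30–09:30, 16:00–16:30.
Windows ≥ 30 min: 08:30–09:30, 16:00–16:30.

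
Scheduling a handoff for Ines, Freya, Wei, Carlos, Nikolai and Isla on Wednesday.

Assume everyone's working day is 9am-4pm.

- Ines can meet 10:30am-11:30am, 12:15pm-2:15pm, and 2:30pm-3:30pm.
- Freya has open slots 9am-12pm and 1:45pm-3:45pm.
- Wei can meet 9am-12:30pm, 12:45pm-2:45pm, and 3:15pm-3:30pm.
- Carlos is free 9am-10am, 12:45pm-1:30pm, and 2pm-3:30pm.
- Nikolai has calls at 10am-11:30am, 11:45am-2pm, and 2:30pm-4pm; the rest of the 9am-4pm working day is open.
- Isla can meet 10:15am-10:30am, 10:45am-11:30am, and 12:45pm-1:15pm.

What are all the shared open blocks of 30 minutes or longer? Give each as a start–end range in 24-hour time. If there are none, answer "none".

none

Nikolai free within 09:00–16:00: 09:00–10:00, 11:30–11:45, 14:00–14:30.
Ines ∩ Freya: 10:30–11:30, 13:45–14:15, 14:30–15:30.
Ines ∩ Freya ∩ Wei: 10:30–11:30, 13:45–14:15, 14:30–14:45, 15:15–15:30.
Ines ∩ Freya ∩ Wei ∩ Carlos: 14:00–14:15, 14:30–14:45, 15:15–15:30.
Ines ∩ Freya ∩ Wei ∩ Carlos ∩ Nikolai: 14:00–14:15.
Ines ∩ Freya ∩ Wei ∩ Carlos ∩ Nikolai ∩ Isla: (none).
Windows ≥ 30 min: (none).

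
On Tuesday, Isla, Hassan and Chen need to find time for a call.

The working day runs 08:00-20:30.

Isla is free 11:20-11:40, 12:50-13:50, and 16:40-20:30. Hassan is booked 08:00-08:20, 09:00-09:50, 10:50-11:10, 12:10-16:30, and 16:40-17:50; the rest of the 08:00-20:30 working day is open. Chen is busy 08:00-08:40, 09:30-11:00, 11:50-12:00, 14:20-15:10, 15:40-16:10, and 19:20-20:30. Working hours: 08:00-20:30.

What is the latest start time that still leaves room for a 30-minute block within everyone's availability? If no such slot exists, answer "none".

18:50

Hassan free within 08:00–20:30: 08:20–09:00, 09:50–10:50, 11:10–12:10, 16:30–16:40, 17:50–20:30.
Chen free within 08:00–20:30: 08:40–09:30, 11:00–11:50, 12:00–14:20, 15:10–15:40, 16:10–19:20.
Isla ∩ Hassan: 11:20–11:40, 17:50–20:30.
Isla ∩ Hassan ∩ Chen: 11:20–11:40, 17:50–19:20.
Windows ≥ 30 min: 17:50–19:20.
Latest start in the last window 17:50–19:20 is 19:20 − 30 min = 18:50.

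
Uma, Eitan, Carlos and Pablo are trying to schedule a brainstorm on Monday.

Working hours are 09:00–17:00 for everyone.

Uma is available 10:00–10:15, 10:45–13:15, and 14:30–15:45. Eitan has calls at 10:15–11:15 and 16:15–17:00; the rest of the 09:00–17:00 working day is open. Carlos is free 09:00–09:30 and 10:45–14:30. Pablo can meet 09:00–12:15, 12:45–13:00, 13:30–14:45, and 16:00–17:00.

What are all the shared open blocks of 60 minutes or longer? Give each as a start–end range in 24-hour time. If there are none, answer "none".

11:15–12:15

Eitan free within 09:00–17:00: 09:00–10:15, 11:15–16:15.
Uma ∩ Eitan: 10:00–10:15, 11:15–13:15, 14:30–15:45.
Uma ∩ Eitan ∩ Carlos: 11:15–13:15.
Uma ∩ Eitan ∩ Carlos ∩ Pablo: 11:15–12:15, 12:45–13:00.
Windows ≥ 60 min: 11:15–12:15.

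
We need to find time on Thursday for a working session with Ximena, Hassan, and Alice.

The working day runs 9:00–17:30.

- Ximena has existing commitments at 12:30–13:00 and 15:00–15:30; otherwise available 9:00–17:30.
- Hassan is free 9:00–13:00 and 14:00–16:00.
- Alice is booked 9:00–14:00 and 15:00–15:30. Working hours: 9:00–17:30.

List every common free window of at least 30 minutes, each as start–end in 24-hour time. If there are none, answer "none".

Ximena free within 09:00–17:30: 09:00–12:30, 13:00–15:00, 15:30–17:30.
Alice free within 09:00–17:30: 14:00–15:00, 15:30–17:30.
Ximena ∩ Hassan: 09:00–12:30, 14:00–15:00, 15:30–16:00.
Ximena ∩ Hassan ∩ Alice: 14:00–15:00, 15:30–16:00.
Windows ≥ 30 min: 14:00–15:00, 15:30–16:00.

14:00–15:00, 15:30–16:00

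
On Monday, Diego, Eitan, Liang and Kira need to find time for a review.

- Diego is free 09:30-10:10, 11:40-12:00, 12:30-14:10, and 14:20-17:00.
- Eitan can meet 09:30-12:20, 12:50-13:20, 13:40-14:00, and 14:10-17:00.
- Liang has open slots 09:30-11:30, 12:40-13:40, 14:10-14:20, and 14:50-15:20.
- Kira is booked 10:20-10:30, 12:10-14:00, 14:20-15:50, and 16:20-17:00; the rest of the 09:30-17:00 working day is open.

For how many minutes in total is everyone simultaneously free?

40 minutes

Kira free within 09:30–17:00: 09:30–10:20, 10:30–12:10, 14:00–14:20, 15:50–16:20.
Diego ∩ Eitan: 09:30–10:10, 11:40–12:00, 12:50–13:20, 13:40–14:00, 14:20–17:00.
Diego ∩ Eitan ∩ Liang: 09:30–10:10, 12:50–13:20, 14:50–15:20.
Diego ∩ Eitan ∩ Liang ∩ Kira: 09:30–10:10.
Total common minutes: 40.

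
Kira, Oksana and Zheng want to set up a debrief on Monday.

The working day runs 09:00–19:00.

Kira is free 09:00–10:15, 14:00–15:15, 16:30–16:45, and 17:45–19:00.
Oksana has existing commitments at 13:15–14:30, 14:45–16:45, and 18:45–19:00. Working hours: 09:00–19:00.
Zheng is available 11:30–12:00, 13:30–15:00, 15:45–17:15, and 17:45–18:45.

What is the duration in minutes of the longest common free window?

Oksana free within 09:00–19:00: 09:00–13:15, 14:30–14:45, 16:45–18:45.
Kira ∩ Oksana: 09:00–10:15, 14:30–14:45, 17:45–18:45.
Kira ∩ Oksana ∩ Zheng: 14:30–14:45, 17:45–18:45.
Common window lengths: 15, 60 min; longest is 60.

60 minutes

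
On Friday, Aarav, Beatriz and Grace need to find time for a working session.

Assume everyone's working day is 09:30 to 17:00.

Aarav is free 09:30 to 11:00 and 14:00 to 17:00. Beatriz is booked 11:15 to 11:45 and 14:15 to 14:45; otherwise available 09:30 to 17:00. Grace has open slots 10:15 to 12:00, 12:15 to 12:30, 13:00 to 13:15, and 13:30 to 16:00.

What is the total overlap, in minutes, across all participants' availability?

135 minutes

Beatriz free within 09:30–17:00: 09:30–11:15, 11:45–14:15, 14:45–17:00.
Aarav ∩ Beatriz: 09:30–11:00, 14:00–14:15, 14:45–17:00.
Aarav ∩ Beatriz ∩ Grace: 10:15–11:00, 14:00–14:15, 14:45–16:00.
Total common minutes: 45 + 15 + 75 = 135.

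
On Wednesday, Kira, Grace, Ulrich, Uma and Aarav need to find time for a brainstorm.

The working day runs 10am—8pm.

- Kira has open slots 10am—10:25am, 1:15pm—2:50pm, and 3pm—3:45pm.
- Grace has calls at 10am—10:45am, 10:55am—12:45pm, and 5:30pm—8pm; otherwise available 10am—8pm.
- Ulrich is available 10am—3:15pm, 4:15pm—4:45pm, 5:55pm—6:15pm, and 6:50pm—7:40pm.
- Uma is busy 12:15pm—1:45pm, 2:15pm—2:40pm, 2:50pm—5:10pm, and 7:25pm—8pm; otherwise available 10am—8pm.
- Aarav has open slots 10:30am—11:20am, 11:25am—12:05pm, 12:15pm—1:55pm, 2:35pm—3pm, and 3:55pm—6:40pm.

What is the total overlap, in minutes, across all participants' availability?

20 minutes

Grace free within 10:00–20:00: 10:45–10:55, 12:45–17:30.
Uma free within 10:00–20:00: 10:00–12:15, 13:45–14:15, 14:40–14:50, 17:10–19:25.
Kira ∩ Grace: 13:15–14:50, 15:00–15:45.
Kira ∩ Grace ∩ Ulrich: 13:15–14:50, 15:00–15:15.
Kira ∩ Grace ∩ Ulrich ∩ Uma: 13:45–14:15, 14:40–14:50.
Kira ∩ Grace ∩ Ulrich ∩ Uma ∩ Aarav: 13:45–13:55, 14:40–14:50.
Total common minutes: 10 + 10 = 20.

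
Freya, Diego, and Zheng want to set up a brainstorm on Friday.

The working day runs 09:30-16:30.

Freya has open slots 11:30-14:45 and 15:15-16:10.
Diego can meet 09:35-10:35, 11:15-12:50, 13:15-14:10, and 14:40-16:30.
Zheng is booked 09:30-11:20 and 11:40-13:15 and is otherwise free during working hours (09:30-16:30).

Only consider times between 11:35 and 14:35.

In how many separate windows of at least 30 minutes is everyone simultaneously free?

1

Zheng free within 09:30–16:30: 11:20–11:40, 13:15–16:30.
Freya ∩ Diego: 11:30–12:50, 13:15–14:10, 14:40–14:45, 15:15–16:10.
Freya ∩ Diego ∩ Zheng: 11:30–11:40, 13:15–14:10, 14:40–14:45, 15:15–16:10.
Restricted to 11:35–14:35: 11:35–11:40, 13:15–14:10.
Windows ≥ 30 min: 13:15–14:10.
That's 1 window.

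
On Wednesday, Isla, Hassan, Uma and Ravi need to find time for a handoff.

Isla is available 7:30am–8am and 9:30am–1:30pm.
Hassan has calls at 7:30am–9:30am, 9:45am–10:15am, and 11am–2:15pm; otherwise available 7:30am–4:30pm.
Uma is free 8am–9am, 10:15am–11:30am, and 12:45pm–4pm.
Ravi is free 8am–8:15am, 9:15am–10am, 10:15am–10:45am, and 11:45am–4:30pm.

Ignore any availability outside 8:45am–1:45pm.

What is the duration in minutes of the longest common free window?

Hassan free within 07:30–16:30: 09:30–09:45, 10:15–11:00, 14:15–16:30.
Isla ∩ Hassan: 09:30–09:45, 10:15–11:00.
Isla ∩ Hassan ∩ Uma: 10:15–11:00.
Isla ∩ Hassan ∩ Uma ∩ Ravi: 10:15–10:45.
Restricted to 08:45–13:45: 10:15–10:45.
Single common window of 30 minutes.

30 minutes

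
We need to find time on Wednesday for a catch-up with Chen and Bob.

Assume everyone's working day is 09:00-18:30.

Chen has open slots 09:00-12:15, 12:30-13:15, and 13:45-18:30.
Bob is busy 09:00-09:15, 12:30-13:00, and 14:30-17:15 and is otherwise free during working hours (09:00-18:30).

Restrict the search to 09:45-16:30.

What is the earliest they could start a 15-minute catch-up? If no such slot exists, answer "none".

Bob free within 09:00–18:30: 09:15–12:30, 13:00–14:30, 17:15–18:30.
Chen ∩ Bob: 09:15–12:15, 13:00–13:15, 13:45–14:30, 17:15–18:30.
Restricted to 09:45–16:30: 09:45–12:15, 13:00–13:15, 13:45–14:30.
Windows ≥ 15 min: 09:45–12:15, 13:00–13:15, 13:45–14:30.
Earliest such window starts at 09:45.

09:45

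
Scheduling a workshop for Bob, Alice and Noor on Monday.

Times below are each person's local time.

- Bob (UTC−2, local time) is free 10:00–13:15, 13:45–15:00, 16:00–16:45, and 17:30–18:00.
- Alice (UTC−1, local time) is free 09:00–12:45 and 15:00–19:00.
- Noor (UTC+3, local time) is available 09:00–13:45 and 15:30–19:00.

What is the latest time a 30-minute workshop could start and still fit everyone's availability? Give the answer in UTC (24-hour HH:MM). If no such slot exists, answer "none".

13:15

Bob → UTC: 12:00–15:15, 15:45–17:00, 18:00–18:45, 19:30–20:00.
Alice → UTC: 10:00–13:45, 16:00–20:00.
Noor → UTC: 06:00–10:45, 12:30–16:00.
Bob ∩ Alice: 12:00–13:45, 16:00–17:00, 18:00–18:45, 19:30–20:00.
Bob ∩ Alice ∩ Noor: 12:30–13:45.
Windows ≥ 30 min: 12:30–13:45.
Latest start in the last window 12:30–13:45 is 13:45 − 30 min = 13:15.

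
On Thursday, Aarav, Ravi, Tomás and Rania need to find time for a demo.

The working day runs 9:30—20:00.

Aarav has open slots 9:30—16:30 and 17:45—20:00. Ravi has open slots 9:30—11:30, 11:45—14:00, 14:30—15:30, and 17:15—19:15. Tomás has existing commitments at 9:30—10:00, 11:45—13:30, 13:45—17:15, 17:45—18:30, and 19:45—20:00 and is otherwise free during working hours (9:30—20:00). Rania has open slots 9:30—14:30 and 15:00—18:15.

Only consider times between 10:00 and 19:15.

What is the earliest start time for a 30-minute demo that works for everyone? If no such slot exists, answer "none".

Tomás free within 09:30–20:00: 10:00–11:45, 13:30–13:45, 17:15–17:45, 18:30–19:45.
Aarav ∩ Ravi: 09:30–11:30, 11:45–14:00, 14:30–15:30, 17:45–19:15.
Aarav ∩ Ravi ∩ Tomás: 10:00–11:30, 13:30–13:45, 18:30–19:15.
Aarav ∩ Ravi ∩ Tomás ∩ Rania: 10:00–11:30, 13:30–13:45.
Restricted to 10:00–19:15: 10:00–11:30, 13:30–13:45.
Windows ≥ 30 min: 10:00–11:30.
Earliest such window starts at 10:00.

10:00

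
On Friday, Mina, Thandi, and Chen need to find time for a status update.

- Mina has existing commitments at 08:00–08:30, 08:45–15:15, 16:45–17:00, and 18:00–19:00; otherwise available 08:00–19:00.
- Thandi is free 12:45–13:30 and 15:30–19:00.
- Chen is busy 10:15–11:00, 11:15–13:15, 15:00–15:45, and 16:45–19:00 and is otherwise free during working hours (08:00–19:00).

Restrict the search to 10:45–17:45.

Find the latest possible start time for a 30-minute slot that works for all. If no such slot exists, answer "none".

16:15

Mina free within 08:00–19:00: 08:30–08:45, 15:15–16:45, 17:00–18:00.
Chen free within 08:00–19:00: 08:00–10:15, 11:00–11:15, 13:15–15:00, 15:45–16:45.
Mina ∩ Thandi: 15:30–16:45, 17:00–18:00.
Mina ∩ Thandi ∩ Chen: 15:45–16:45.
Restricted to 10:45–17:45: 15:45–16:45.
Windows ≥ 30 min: 15:45–16:45.
Latest start in the last window 15:45–16:45 is 16:45 − 30 min = 16:15.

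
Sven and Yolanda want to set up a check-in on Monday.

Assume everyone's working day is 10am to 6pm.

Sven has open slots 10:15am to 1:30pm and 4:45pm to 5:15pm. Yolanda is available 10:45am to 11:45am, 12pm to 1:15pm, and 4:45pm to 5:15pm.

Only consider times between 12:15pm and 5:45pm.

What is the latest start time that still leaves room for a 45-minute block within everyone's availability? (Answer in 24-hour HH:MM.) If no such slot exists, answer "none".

Sven ∩ Yolanda: 10:45–11:45, 12:00–13:15, 16:45–17:15.
Restricted to 12:15–17:45: 12:15–13:15, 16:45–17:15.
Windows ≥ 45 min: 12:15–13:15.
Latest start in the last window 12:15–13:15 is 13:15 − 45 min = 12:30.

12:30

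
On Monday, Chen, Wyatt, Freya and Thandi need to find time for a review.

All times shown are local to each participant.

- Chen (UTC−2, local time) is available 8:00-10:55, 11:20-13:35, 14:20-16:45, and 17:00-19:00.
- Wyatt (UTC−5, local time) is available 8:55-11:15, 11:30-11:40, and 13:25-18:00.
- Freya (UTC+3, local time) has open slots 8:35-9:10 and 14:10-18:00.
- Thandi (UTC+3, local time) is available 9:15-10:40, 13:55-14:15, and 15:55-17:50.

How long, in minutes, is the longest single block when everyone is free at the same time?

55 minutes

Chen → UTC: 10:00–12:55, 13:20–15:35, 16:20–18:45, 19:00–21:00.
Wyatt → UTC: 13:55–16:15, 16:30–16:40, 18:25–23:00.
Freya → UTC: 05:35–06:10, 11:10–15:00.
Thandi → UTC: 06:15–07:40, 10:55–11:15, 12:55–14:50.
Chen ∩ Wyatt: 13:55–15:35, 16:30–16:40, 18:25–18:45, 19:00–21:00.
Chen ∩ Wyatt ∩ Freya: 13:55–15:00.
Chen ∩ Wyatt ∩ Freya ∩ Thandi: 13:55–14:50.
Single common window of 55 minutes.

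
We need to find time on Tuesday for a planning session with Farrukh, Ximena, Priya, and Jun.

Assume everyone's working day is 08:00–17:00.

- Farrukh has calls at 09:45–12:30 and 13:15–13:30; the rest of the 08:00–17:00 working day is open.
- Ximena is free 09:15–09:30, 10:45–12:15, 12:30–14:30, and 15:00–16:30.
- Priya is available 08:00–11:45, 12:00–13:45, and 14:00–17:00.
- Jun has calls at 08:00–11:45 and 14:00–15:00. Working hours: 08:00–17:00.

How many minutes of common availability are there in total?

Farrukh free within 08:00–17:00: 08:00–09:45, 12:30–13:15, 13:30–17:00.
Jun free within 08:00–17:00: 11:45–14:00, 15:00–17:00.
Farrukh ∩ Ximena: 09:15–09:30, 12:30–13:15, 13:30–14:30, 15:00–16:30.
Farrukh ∩ Ximena ∩ Priya: 09:15–09:30, 12:30–13:15, 13:30–13:45, 14:00–14:30, 15:00–16:30.
Farrukh ∩ Ximena ∩ Priya ∩ Jun: 12:30–13:15, 13:30–13:45, 15:00–16:30.
Total common minutes: 45 + 15 + 90 = 150.

150 minutes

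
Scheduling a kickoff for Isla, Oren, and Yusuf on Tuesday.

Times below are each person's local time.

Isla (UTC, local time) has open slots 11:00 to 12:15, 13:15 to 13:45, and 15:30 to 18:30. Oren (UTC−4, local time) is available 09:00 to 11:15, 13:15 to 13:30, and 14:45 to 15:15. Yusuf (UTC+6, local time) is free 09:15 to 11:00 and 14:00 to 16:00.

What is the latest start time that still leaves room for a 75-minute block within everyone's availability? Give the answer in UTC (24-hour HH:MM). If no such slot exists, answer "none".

none

Isla → UTC: 11:00–12:15, 13:15–13:45, 15:30–18:30.
Oren → UTC: 13:00–15:15, 17:15–17:30, 18:45–19:15.
Yusuf → UTC: 03:15–05:00, 08:00–10:00.
Isla ∩ Oren: 13:15–13:45, 17:15–17:30.
Isla ∩ Oren ∩ Yusuf: (none).
Windows ≥ 75 min: (none).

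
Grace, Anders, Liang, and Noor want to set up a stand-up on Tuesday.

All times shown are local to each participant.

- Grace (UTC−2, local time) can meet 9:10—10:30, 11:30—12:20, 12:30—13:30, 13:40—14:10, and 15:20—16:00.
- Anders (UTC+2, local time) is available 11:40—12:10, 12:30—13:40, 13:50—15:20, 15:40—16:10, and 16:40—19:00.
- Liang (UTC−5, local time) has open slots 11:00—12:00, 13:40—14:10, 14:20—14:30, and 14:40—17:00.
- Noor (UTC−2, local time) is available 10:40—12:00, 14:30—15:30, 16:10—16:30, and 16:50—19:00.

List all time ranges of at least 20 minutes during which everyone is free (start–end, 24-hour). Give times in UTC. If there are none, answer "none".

Grace → UTC: 11:10–12:30, 13:30–14:20, 14:30–15:30, 15:40–16:10, 17:20–18:00.
Anders → UTC: 09:40–10:10, 10:30–11:40, 11:50–13:20, 13:40–14:10, 14:40–17:00.
Liang → UTC: 16:00–17:00, 18:40–19:10, 19:20–19:30, 19:40–22:00.
Noor → UTC: 12:40–14:00, 16:30–17:30, 18:10–18:30, 18:50–21:00.
Grace ∩ Anders: 11:10–11:40, 11:50–12:30, 13:40–14:10, 14:40–15:30, 15:40–16:10.
Grace ∩ Anders ∩ Liang: 16:00–16:10.
Grace ∩ Anders ∩ Liang ∩ Noor: (none).
Windows ≥ 20 min: (none).

none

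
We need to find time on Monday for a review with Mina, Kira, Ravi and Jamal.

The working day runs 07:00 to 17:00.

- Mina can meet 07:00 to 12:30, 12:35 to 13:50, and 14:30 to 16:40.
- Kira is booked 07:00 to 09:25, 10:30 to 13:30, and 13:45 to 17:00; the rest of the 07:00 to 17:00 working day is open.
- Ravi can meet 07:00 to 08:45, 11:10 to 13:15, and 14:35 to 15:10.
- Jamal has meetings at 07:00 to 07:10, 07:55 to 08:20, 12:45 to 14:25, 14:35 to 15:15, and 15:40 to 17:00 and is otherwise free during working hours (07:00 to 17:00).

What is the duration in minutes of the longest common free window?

0 minutes

Kira free within 07:00–17:00: 09:25–10:30, 13:30–13:45.
Jamal free within 07:00–17:00: 07:10–07:55, 08:20–12:45, 14:25–14:35, 15:15–15:40.
Mina ∩ Kira: 09:25–10:30, 13:30–13:45.
Mina ∩ Kira ∩ Ravi: (none).
Mina ∩ Kira ∩ Ravi ∩ Jamal: (none).
No common window.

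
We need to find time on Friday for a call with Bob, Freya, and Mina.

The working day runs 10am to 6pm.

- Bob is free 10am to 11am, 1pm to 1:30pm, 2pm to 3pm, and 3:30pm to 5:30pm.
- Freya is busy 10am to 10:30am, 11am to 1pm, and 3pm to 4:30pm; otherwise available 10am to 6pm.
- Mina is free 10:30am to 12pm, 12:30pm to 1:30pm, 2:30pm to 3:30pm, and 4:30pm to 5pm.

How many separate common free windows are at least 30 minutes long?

Freya free within 10:00–18:00: 10:30–11:00, 13:00–15:00, 16:30–18:00.
Bob ∩ Freya: 10:30–11:00, 13:00–13:30, 14:00–15:00, 16:30–17:30.
Bob ∩ Freya ∩ Mina: 10:30–11:00, 13:00–13:30, 14:30–15:00, 16:30–17:00.
Windows ≥ 30 min: 10:30–11:00, 13:00–13:30, 14:30–15:00, 16:30–17:00.
That's 4 windows.

4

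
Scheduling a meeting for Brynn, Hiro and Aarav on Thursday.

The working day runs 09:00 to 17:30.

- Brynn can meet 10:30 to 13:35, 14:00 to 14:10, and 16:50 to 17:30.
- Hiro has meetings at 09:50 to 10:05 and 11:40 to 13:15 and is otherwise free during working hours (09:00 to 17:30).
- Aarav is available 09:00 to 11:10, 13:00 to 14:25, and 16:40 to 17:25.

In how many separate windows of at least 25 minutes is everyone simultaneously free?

Hiro free within 09:00–17:30: 09:00–09:50, 10:05–11:40, 13:15–17:30.
Brynn ∩ Hiro: 10:30–11:40, 13:15–13:35, 14:00–14:10, 16:50–17:30.
Brynn ∩ Hiro ∩ Aarav: 10:30–11:10, 13:15–13:35, 14:00–14:10, 16:50–17:25.
Windows ≥ 25 min: 10:30–11:10, 16:50–17:25.
That's 2 windows.

2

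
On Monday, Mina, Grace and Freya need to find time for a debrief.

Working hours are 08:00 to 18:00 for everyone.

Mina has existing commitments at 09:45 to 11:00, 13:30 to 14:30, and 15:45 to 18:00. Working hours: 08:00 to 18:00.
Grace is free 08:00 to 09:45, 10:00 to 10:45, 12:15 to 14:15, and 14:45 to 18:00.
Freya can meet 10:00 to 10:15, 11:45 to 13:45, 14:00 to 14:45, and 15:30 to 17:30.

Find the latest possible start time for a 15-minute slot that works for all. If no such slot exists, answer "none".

Mina free within 08:00–18:00: 08:00–09:45, 11:00–13:30, 14:30–15:45.
Mina ∩ Grace: 08:00–09:45, 12:15–13:30, 14:45–15:45.
Mina ∩ Grace ∩ Freya: 12:15–13:30, 15:30–15:45.
Windows ≥ 15 min: 12:15–13:30, 15:30–15:45.
Latest start in the last window 15:30–15:45 is 15:45 − 15 min = 15:30.

15:30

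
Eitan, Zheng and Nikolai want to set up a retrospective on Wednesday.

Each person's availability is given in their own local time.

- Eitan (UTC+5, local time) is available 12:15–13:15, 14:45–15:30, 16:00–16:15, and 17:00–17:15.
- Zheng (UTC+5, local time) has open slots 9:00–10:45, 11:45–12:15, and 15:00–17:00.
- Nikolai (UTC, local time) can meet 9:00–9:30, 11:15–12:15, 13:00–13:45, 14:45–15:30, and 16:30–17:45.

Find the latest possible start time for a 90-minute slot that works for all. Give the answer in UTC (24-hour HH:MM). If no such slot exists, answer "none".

none

Eitan → UTC: 07:15–08:15, 09:45–10:30, 11:00–11:15, 12:00–12:15.
Zheng → UTC: 04:00–05:45, 06:45–07:15, 10:00–12:00.
Nikolai → UTC: 09:00–09:30, 11:15–12:15, 13:00–13:45, 14:45–15:30, 16:30–17:45.
Eitan ∩ Zheng: 10:00–10:30, 11:00–11:15.
Eitan ∩ Zheng ∩ Nikolai: (none).
Windows ≥ 90 min: (none).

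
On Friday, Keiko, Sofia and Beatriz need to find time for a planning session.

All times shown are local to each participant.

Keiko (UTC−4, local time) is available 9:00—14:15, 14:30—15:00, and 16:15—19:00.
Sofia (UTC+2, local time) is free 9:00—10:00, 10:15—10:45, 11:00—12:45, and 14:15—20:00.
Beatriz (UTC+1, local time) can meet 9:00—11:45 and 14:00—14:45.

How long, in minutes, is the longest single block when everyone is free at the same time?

Keiko → UTC: 13:00–18:15, 18:30–19:00, 20:15–23:00.
Sofia → UTC: 07:00–08:00, 08:15–08:45, 09:00–10:45, 12:15–18:00.
Beatriz → UTC: 08:00–10:45, 13:00–13:45.
Keiko ∩ Sofia: 13:00–18:00.
Keiko ∩ Sofia ∩ Beatriz: 13:00–13:45.
Single common window of 45 minutes.

45 minutes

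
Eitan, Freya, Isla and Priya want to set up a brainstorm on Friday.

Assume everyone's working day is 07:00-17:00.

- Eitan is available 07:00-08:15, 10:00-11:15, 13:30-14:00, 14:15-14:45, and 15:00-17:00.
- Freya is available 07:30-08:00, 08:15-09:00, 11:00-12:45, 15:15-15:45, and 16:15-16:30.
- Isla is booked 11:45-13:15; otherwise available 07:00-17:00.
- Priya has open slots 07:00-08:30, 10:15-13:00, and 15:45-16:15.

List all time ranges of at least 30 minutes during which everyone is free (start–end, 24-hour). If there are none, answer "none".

Isla free within 07:00–17:00: 07:00–11:45, 13:15–17:00.
Eitan ∩ Freya: 07:30–08:00, 11:00–11:15, 15:15–15:45, 16:15–16:30.
Eitan ∩ Freya ∩ Isla: 07:30–08:00, 11:00–11:15, 15:15–15:45, 16:15–16:30.
Eitan ∩ Freya ∩ Isla ∩ Priya: 07:30–08:00, 11:00–11:15.
Windows ≥ 30 min: 07:30–08:00.

07:30–08:00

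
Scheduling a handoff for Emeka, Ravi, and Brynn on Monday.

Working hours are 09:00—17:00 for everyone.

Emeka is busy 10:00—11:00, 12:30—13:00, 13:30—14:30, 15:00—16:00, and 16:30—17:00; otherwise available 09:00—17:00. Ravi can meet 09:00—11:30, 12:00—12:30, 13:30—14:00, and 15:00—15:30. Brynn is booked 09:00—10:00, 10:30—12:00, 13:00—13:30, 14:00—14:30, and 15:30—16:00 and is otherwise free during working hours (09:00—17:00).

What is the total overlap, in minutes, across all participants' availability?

30 minutes

Emeka free within 09:00–17:00: 09:00–10:00, 11:00–12:30, 13:00–13:30, 14:30–15:00, 16:00–16:30.
Brynn free within 09:00–17:00: 10:00–10:30, 12:00–13:00, 13:30–14:00, 14:30–15:30, 16:00–17:00.
Emeka ∩ Ravi: 09:00–10:00, 11:00–11:30, 12:00–12:30.
Emeka ∩ Ravi ∩ Brynn: 12:00–12:30.
Total common minutes: 30.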